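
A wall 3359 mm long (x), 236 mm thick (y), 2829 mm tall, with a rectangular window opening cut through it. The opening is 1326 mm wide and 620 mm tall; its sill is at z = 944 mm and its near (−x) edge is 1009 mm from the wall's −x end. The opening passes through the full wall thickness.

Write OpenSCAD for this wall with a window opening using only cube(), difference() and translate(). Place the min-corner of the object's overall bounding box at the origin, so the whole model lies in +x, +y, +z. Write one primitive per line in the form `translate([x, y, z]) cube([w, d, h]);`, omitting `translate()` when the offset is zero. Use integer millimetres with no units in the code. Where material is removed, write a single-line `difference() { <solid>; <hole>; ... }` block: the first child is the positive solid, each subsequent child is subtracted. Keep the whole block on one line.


difference() { cube([3359, 236, 2829]); translate([1009, 0, 944]) cube([1326, 236, 620]); }


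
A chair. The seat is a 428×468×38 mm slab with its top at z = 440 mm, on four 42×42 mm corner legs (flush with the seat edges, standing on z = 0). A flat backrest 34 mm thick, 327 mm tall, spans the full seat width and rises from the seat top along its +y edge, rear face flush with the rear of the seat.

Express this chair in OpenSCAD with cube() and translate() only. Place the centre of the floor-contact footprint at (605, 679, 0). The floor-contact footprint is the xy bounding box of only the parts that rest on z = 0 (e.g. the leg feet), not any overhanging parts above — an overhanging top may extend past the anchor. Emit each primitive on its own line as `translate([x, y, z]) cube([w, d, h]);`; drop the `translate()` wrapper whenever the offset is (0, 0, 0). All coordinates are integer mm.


// leg_h = 440 - 38 = 402
translate([391, 445, 402]) cube([428, 468, 38]);
translate([391, 445, 0]) cube([42, 42, 402]);
translate([777, 445, 0]) cube([42, 42, 402]);
translate([391, 871, 0]) cube([42, 42, 402]);
translate([777, 871, 0]) cube([42, 42, 402]);
translate([391, 879, 440]) cube([428, 34, 327]);


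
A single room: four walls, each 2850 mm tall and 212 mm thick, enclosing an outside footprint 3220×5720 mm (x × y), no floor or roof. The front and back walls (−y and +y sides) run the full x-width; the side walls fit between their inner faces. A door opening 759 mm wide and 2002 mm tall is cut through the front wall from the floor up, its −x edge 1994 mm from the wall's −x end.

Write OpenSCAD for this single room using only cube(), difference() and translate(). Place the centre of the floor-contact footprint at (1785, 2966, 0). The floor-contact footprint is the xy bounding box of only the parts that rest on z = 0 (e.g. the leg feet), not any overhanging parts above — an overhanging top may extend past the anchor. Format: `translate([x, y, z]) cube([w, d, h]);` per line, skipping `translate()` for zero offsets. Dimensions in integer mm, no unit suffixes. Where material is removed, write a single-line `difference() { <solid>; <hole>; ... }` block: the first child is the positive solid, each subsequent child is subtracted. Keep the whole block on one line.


difference() { translate([175, 106, 0]) cube([3220, 212, 2850]); translate([2169, 106, 0]) cube([759, 212, 2002]); }
translate([175, 5614, 0]) cube([3220, 212, 2850]);
translate([175, 318, 0]) cube([212, 5296, 2850]);
translate([3183, 318, 0]) cube([212, 5296, 2850]);


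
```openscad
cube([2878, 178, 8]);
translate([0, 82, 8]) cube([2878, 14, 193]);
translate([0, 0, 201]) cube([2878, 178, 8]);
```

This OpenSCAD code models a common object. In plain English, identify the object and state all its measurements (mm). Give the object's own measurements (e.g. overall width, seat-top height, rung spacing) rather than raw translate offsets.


An I-beam lying along x, 2878 mm long. Overall section height 209 mm. Two flanges 178 mm wide (y) and 8 mm thick, one on the floor and one at the top; a web 14 mm thick runs between them, centred on the flange width.


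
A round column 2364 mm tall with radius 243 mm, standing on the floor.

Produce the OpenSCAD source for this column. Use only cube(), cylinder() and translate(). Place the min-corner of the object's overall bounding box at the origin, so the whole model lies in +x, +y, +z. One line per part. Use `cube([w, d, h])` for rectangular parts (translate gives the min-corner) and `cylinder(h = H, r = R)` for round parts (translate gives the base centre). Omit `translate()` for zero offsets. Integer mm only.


translate([243, 243, 0]) cylinder(h = 2364, r = 243);


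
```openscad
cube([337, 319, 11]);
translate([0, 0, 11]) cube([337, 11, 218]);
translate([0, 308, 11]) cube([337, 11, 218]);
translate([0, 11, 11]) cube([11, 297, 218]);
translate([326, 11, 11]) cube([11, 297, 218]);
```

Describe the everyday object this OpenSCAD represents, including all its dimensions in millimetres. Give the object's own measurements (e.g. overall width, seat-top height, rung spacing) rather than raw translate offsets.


An open-topped rectangular box: outside dimensions 337×319×229 mm, with a uniform wall and base thickness of 11 mm. The base is a full 337×319 slab on the floor; four walls sit on top of the base. The front and back walls (the −y and +y sides) span the full width; the two side walls fit between them.


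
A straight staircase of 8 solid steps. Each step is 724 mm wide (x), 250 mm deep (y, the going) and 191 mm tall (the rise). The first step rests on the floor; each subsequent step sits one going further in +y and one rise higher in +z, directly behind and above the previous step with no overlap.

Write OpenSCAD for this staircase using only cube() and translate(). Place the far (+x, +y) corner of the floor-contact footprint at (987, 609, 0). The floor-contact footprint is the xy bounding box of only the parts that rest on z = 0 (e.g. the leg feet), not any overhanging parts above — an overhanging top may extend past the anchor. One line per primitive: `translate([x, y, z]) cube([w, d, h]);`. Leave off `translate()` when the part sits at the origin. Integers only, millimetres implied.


translate([263, 359, 0]) cube([724, 250, 191]);
translate([263, 609, 191]) cube([724, 250, 191]);
translate([263, 859, 382]) cube([724, 250, 191]);
translate([263, 1109, 573]) cube([724, 250, 191]);
translate([263, 1359, 764]) cube([724, 250, 191]);
translate([263, 1609, 955]) cube([724, 250, 191]);
translate([263, 1859, 1146]) cube([724, 250, 191]);
translate([263, 2109, 1337]) cube([724, 250, 191]);


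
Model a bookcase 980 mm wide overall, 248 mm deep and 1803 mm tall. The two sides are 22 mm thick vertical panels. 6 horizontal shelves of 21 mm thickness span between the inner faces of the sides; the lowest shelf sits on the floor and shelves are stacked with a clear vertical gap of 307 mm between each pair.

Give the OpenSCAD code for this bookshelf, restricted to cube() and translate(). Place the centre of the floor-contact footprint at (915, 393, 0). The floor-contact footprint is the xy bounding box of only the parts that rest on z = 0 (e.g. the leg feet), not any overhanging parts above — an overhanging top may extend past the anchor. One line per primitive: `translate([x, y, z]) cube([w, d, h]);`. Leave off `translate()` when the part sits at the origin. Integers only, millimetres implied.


translate([425, 269, 0]) cube([22, 248, 1803]);
translate([1383, 269, 0]) cube([22, 248, 1803]);
translate([447, 269, 0]) cube([936, 248, 21]);
translate([447, 269, 328]) cube([936, 248, 21]);
translate([447, 269, 656]) cube([936, 248, 21]);
translate([447, 269, 984]) cube([936, 248, 21]);
translate([447, 269, 1312]) cube([936, 248, 21]);
translate([447, 269, 1640]) cube([936, 248, 21]);


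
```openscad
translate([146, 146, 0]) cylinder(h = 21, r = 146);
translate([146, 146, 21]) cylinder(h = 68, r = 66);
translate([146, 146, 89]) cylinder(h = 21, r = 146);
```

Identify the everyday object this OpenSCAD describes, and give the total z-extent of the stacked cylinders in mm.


A spool. The overall height is 110 mm.

Three coaxial cylinders, large–small–large — a spool. Two 21 mm flanges and a 68 mm core give 21 + 68 + 21 = 110 mm.


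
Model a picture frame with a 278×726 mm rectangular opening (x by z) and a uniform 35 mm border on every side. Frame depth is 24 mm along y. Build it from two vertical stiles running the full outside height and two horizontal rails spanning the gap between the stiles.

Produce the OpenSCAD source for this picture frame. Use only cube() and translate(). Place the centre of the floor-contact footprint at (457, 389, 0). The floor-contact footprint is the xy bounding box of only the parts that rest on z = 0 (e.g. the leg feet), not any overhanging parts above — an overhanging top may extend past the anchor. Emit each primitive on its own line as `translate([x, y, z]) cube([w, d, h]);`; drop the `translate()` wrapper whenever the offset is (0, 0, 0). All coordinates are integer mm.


translate([283, 377, 0]) cube([35, 24, 796]);
translate([596, 377, 0]) cube([35, 24, 796]);
translate([318, 377, 0]) cube([278, 24, 35]);
translate([318, 377, 761]) cube([278, 24, 35]);


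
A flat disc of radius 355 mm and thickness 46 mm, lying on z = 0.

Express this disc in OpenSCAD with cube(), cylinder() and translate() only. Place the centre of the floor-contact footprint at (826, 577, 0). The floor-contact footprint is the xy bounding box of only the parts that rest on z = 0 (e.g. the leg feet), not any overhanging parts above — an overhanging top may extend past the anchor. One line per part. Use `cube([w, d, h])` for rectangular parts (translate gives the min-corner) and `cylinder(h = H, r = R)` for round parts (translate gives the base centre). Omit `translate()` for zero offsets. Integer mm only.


translate([826, 577, 0]) cylinder(h = 46, r = 355);


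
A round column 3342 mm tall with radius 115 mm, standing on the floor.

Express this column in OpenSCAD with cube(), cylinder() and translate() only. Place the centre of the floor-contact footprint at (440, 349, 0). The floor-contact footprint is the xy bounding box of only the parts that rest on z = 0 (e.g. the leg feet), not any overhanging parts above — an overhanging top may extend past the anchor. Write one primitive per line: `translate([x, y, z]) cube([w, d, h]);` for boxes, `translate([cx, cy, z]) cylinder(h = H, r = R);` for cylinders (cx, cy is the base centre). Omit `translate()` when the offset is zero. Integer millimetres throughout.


translate([440, 349, 0]) cylinder(h = 3342, r = 115);


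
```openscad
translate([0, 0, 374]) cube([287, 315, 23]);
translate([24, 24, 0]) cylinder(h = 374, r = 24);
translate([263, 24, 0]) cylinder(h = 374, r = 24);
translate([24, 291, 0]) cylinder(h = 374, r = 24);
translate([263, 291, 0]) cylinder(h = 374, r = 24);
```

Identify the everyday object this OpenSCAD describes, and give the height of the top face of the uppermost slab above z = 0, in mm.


A stool. The seat height is 397 mm.

A 287×315×23 slab at z = 374 on four corner cylinders — a stool. The seat top is 374 + 23 = 397 mm.


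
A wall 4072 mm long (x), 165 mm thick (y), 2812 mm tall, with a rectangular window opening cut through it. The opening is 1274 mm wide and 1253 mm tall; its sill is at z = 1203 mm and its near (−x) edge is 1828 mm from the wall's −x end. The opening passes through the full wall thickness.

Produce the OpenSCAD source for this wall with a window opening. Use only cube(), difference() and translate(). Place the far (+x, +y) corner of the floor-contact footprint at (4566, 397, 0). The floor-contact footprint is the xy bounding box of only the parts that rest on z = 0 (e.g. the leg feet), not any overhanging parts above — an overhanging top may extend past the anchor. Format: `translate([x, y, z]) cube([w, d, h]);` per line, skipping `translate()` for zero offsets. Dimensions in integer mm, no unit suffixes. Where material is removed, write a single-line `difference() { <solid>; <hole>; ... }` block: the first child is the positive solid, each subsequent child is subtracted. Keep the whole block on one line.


difference() { translate([494, 232, 0]) cube([4072, 165, 2812]); translate([2322, 232, 1203]) cube([1274, 165, 1253]); }


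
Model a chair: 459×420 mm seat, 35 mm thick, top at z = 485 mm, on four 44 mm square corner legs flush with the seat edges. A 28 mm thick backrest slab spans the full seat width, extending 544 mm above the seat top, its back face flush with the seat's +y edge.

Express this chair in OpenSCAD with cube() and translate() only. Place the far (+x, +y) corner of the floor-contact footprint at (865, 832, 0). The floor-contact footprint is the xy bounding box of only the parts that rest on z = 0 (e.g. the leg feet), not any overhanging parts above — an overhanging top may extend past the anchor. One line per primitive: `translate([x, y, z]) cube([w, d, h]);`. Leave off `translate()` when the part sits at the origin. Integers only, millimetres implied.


translate([406, 412, 450]) cube([459, 420, 35]);
translate([406, 412, 0]) cube([44, 44, 450]);
translate([821, 412, 0]) cube([44, 44, 450]);
translate([406, 788, 0]) cube([44, 44, 450]);
translate([821, 788, 0]) cube([44, 44, 450]);
translate([406, 804, 485]) cube([459, 28, 544]);


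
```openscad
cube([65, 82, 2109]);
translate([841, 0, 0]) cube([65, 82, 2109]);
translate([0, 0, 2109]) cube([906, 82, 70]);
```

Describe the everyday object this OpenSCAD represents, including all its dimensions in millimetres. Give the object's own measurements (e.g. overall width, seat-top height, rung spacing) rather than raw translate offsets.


A door frame. The clear opening is 776 mm wide and 2109 mm high. Two 65 mm wide jambs, 82 mm deep, stand either side of the opening from the floor to the top of the opening. A 70 mm thick head sits across the top of both jambs, spanning the full outside width of the frame.


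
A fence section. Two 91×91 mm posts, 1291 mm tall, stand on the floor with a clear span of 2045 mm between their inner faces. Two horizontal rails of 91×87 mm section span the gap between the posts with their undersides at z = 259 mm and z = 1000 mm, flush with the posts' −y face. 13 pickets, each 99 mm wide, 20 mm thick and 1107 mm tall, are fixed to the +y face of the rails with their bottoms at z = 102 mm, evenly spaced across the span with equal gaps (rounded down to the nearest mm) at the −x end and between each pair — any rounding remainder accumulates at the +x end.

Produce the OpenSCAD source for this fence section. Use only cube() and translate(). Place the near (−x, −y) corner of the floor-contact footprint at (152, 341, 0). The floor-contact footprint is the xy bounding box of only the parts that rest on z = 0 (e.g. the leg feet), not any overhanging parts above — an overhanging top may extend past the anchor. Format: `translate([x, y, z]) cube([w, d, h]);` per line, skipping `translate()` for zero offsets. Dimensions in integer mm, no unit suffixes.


translate([152, 341, 0]) cube([91, 91, 1291]);
translate([2288, 341, 0]) cube([91, 91, 1291]);
translate([243, 341, 259]) cube([2045, 91, 87]);
translate([243, 341, 1000]) cube([2045, 91, 87]);
translate([297, 432, 102]) cube([99, 20, 1107]);
translate([450, 432, 102]) cube([99, 20, 1107]);
translate([603, 432, 102]) cube([99, 20, 1107]);
translate([756, 432, 102]) cube([99, 20, 1107]);
translate([909, 432, 102]) cube([99, 20, 1107]);
translate([1062, 432, 102]) cube([99, 20, 1107]);
translate([1215, 432, 102]) cube([99, 20, 1107]);
translate([1368, 432, 102]) cube([99, 20, 1107]);
translate([1521, 432, 102]) cube([99, 20, 1107]);
translate([1674, 432, 102]) cube([99, 20, 1107]);
translate([1827, 432, 102]) cube([99, 20, 1107]);
translate([1980, 432, 102]) cube([99, 20, 1107]);
translate([2133, 432, 102]) cube([99, 20, 1107]);


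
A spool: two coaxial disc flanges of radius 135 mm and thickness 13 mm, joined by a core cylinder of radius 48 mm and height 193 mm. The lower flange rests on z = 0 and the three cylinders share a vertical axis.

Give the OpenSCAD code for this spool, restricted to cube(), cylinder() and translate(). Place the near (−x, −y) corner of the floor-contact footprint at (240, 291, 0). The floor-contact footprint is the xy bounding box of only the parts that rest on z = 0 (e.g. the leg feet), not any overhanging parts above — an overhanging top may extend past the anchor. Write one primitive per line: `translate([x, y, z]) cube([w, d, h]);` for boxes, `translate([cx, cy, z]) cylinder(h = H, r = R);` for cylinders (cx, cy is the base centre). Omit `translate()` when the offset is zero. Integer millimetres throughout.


translate([375, 426, 0]) cylinder(h = 13, r = 135);
translate([375, 426, 13]) cylinder(h = 193, r = 48);
translate([375, 426, 206]) cylinder(h = 13, r = 135);


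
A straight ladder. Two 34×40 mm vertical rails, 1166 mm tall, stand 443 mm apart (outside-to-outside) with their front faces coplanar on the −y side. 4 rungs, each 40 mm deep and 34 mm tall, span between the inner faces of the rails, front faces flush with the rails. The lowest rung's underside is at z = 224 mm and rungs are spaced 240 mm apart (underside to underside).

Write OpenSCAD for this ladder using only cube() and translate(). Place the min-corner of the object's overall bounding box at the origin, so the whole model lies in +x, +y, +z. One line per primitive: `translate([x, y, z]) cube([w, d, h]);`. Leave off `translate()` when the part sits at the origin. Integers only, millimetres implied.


cube([34, 40, 1166]);
translate([409, 0, 0]) cube([34, 40, 1166]);
translate([34, 0, 224]) cube([375, 40, 34]);
translate([34, 0, 464]) cube([375, 40, 34]);
translate([34, 0, 704]) cube([375, 40, 34]);
translate([34, 0, 944]) cube([375, 40, 34]);


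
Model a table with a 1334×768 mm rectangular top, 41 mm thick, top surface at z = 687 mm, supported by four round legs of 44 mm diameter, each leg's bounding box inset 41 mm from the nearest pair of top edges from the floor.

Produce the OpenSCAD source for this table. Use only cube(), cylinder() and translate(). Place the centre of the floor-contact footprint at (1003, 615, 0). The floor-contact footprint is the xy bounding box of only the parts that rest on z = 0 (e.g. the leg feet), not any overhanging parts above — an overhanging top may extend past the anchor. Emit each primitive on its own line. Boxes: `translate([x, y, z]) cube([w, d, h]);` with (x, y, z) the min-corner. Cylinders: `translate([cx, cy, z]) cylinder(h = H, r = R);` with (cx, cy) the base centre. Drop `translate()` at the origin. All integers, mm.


// leg_h = 687 - 41 = 646
translate([336, 231, 646]) cube([1334, 768, 41]);
translate([399, 294, 0]) cylinder(h = 646, r = 22);
translate([1607, 294, 0]) cylinder(h = 646, r = 22);
translate([399, 936, 0]) cylinder(h = 646, r = 22);
translate([1607, 936, 0]) cylinder(h = 646, r = 22);


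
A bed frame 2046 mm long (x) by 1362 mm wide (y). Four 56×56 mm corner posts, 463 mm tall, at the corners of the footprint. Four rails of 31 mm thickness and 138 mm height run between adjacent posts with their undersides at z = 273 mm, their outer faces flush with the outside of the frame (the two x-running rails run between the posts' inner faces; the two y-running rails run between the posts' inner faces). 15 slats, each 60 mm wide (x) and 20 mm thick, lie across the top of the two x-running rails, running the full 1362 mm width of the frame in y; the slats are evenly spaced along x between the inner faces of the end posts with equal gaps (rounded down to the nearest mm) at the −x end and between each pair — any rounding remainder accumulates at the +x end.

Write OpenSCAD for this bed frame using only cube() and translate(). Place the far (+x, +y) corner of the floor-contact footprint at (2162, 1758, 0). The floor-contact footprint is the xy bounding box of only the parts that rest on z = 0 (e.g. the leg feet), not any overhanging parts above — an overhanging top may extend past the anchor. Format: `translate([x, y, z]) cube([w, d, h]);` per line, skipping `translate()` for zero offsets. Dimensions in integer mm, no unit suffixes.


translate([116, 396, 0]) cube([56, 56, 463]);
translate([116, 1702, 0]) cube([56, 56, 463]);
translate([2106, 396, 0]) cube([56, 56, 463]);
translate([2106, 1702, 0]) cube([56, 56, 463]);
translate([172, 396, 273]) cube([1934, 31, 138]);
translate([172, 1727, 273]) cube([1934, 31, 138]);
translate([116, 452, 273]) cube([31, 1250, 138]);
translate([2131, 452, 273]) cube([31, 1250, 138]);
translate([236, 396, 411]) cube([60, 1362, 20]);
translate([360, 396, 411]) cube([60, 1362, 20]);
translate([484, 396, 411]) cube([60, 1362, 20]);
translate([608, 396, 411]) cube([60, 1362, 20]);
translate([732, 396, 411]) cube([60, 1362, 20]);
translate([856, 396, 411]) cube([60, 1362, 20]);
translate([980, 396, 411]) cube([60, 1362, 20]);
translate([1104, 396, 411]) cube([60, 1362, 20]);
translate([1228, 396, 411]) cube([60, 1362, 20]);
translate([1352, 396, 411]) cube([60, 1362, 20]);
translate([1476, 396, 411]) cube([60, 1362, 20]);
translate([1600, 396, 411]) cube([60, 1362, 20]);
translate([1724, 396, 411]) cube([60, 1362, 20]);
translate([1848, 396, 411]) cube([60, 1362, 20]);
translate([1972, 396, 411]) cube([60, 1362, 20]);


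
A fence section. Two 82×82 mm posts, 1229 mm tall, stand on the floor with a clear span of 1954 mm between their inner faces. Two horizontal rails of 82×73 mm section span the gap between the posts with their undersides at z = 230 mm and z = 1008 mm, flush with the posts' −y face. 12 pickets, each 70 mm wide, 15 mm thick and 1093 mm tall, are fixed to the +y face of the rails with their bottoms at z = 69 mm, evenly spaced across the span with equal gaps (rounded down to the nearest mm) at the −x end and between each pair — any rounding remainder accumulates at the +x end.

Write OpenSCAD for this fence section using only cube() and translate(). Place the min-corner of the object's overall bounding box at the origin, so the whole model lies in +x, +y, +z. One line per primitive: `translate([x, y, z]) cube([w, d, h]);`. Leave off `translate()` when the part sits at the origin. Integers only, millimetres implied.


cube([82, 82, 1229]);
translate([2036, 0, 0]) cube([82, 82, 1229]);
translate([82, 0, 230]) cube([1954, 82, 73]);
translate([82, 0, 1008]) cube([1954, 82, 73]);
translate([167, 82, 69]) cube([70, 15, 1093]);
translate([322, 82, 69]) cube([70, 15, 1093]);
translate([477, 82, 69]) cube([70, 15, 1093]);
translate([632, 82, 69]) cube([70, 15, 1093]);
translate([787, 82, 69]) cube([70, 15, 1093]);
translate([942, 82, 69]) cube([70, 15, 1093]);
translate([1097, 82, 69]) cube([70, 15, 1093]);
translate([1252, 82, 69]) cube([70, 15, 1093]);
translate([1407, 82, 69]) cube([70, 15, 1093]);
translate([1562, 82, 69]) cube([70, 15, 1093]);
translate([1717, 82, 69]) cube([70, 15, 1093]);
translate([1872, 82, 69]) cube([70, 15, 1093]);


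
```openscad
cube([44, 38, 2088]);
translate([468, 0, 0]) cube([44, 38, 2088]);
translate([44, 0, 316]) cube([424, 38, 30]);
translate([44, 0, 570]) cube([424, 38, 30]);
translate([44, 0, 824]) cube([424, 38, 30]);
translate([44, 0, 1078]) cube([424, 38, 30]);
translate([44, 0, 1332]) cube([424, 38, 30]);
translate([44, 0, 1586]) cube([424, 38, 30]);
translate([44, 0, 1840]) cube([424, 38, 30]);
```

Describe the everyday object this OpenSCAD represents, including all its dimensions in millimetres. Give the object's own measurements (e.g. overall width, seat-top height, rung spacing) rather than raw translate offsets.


A straight ladder. Two 44×38 mm vertical rails, 2088 mm tall, stand 512 mm apart (outside-to-outside) with their front faces coplanar on the −y side. 7 rungs, each 38 mm deep and 30 mm tall, span between the inner faces of the rails, front faces flush with the rails. The lowest rung's underside is at z = 316 mm and rungs are spaced 254 mm apart (underside to underside).


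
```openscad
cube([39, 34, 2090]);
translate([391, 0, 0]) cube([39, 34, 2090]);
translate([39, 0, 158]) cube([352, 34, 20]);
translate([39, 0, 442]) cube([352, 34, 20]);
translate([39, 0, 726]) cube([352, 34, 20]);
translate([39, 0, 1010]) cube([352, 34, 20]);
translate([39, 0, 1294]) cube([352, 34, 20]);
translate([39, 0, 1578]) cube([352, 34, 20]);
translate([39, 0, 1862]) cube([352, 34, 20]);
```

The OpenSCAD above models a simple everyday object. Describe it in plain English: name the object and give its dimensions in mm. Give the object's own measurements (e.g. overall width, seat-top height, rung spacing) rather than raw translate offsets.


A straight ladder. Two 39×34 mm vertical rails, 2090 mm tall, stand 430 mm apart (outside-to-outside) with their front faces coplanar on the −y side. 7 rungs, each 34 mm deep and 20 mm tall, span between the inner faces of the rails, front faces flush with the rails. The lowest rung's underside is at z = 158 mm and rungs are spaced 284 mm apart (underside to underside).


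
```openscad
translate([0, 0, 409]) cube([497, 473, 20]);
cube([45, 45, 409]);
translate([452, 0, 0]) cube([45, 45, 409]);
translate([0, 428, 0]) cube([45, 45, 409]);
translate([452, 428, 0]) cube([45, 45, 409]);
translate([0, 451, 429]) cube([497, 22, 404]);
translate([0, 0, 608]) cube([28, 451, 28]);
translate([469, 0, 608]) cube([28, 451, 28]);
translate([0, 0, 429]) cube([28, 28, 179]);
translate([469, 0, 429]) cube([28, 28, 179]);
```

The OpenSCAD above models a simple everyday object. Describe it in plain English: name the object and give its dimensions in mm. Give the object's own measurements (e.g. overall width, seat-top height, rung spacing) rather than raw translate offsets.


A chair. The seat is a 497×473×20 mm slab with its top at z = 429 mm, on four 45×45 mm corner legs (flush with the seat edges, standing on z = 0). A flat backrest 22 mm thick, 404 mm tall, spans the full seat width and rises from the seat top along its +y edge, rear face flush with the rear of the seat. Two armrests of 28×28 mm section run along each side from the seat's front edge to the front of the backrest, top faces 207 mm above the seat top and outer faces flush with the seat's x-edges; a 28×28 mm post under the front of each armrest stands on the seat at the front corner.


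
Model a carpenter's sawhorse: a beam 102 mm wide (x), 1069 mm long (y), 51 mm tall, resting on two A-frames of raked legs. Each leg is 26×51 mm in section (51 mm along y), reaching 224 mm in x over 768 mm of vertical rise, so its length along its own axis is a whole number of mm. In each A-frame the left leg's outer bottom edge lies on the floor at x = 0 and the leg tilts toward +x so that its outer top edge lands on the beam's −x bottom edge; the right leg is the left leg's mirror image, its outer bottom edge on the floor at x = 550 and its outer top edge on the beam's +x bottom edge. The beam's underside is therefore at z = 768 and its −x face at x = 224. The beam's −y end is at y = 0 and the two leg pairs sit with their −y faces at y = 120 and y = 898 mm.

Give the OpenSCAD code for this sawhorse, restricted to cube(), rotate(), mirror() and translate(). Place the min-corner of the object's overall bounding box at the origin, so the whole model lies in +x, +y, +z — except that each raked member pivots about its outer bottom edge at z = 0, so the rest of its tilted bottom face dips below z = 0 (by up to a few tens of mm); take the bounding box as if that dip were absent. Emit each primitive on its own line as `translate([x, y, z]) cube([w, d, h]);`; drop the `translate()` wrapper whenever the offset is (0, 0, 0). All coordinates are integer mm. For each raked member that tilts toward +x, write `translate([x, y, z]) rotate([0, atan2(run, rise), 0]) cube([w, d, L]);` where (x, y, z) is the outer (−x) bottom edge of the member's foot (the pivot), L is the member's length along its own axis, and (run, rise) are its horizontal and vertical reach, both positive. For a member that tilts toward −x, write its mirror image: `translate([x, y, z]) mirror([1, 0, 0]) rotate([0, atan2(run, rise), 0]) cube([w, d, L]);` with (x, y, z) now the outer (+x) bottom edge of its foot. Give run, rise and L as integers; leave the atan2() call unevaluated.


// leg length = √(224² + 768²) = 800
// right-leg outer foot x = 2·224 + 102 = 550
// beam min-corner = (224, 0, 768)
translate([224, 0, 768]) cube([102, 1069, 51]);
translate([0, 120, 0]) rotate([0, atan2(224, 768), 0]) cube([26, 51, 800]);
translate([550, 120, 0]) mirror([1, 0, 0]) rotate([0, atan2(224, 768), 0]) cube([26, 51, 800]);
translate([0, 898, 0]) rotate([0, atan2(224, 768), 0]) cube([26, 51, 800]);
translate([550, 898, 0]) mirror([1, 0, 0]) rotate([0, atan2(224, 768), 0]) cube([26, 51, 800]);


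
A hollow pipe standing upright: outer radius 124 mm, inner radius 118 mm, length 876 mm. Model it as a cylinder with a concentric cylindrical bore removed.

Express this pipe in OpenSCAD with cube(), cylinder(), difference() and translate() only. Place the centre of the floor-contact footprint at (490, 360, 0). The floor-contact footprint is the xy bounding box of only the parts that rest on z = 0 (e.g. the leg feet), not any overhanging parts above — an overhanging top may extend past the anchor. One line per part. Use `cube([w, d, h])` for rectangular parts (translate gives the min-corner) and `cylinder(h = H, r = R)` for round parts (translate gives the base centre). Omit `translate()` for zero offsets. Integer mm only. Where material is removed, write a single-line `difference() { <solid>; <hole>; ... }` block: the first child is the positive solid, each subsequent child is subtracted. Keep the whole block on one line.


difference() { translate([490, 360, 0]) cylinder(h = 876, r = 124); translate([490, 360, 0]) cylinder(h = 876, r = 118); }


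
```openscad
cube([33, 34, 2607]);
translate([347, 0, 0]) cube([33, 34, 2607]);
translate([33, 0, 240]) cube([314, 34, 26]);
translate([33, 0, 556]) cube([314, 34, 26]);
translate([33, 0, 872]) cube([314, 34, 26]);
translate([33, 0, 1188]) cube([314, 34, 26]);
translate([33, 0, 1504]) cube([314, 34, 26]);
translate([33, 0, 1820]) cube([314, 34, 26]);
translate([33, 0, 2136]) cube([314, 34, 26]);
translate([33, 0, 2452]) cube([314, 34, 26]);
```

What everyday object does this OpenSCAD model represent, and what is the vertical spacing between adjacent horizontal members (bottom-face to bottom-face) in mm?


A ladder. The rung spacing is 316 mm.

Two tall 33×34 posts with 8 short bars between them — a ladder. Adjacent rungs sit at z = 240 and z = 556, so the spacing is 556 − 240 = 316 mm.


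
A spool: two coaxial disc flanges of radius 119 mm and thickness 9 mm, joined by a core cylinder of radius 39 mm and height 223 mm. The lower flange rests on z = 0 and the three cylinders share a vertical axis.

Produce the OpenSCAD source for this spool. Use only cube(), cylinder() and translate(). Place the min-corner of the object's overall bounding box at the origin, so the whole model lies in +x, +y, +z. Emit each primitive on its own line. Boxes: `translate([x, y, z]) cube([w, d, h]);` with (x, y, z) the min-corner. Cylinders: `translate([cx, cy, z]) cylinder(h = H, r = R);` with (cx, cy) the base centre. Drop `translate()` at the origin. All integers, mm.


translate([119, 119, 0]) cylinder(h = 9, r = 119);
translate([119, 119, 9]) cylinder(h = 223, r = 39);
translate([119, 119, 232]) cylinder(h = 9, r = 119);


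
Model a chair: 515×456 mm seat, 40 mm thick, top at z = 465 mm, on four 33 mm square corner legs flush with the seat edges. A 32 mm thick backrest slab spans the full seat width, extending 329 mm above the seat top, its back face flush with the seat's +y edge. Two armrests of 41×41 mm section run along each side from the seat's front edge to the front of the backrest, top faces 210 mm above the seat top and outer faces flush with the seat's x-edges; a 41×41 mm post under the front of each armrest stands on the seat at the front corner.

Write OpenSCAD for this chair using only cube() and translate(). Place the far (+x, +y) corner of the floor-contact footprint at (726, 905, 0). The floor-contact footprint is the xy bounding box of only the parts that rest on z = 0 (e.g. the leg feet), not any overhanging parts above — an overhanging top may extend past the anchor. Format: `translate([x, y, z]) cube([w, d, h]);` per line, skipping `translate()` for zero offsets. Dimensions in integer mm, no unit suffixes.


translate([211, 449, 425]) cube([515, 456, 40]);
translate([211, 449, 0]) cube([33, 33, 425]);
translate([693, 449, 0]) cube([33, 33, 425]);
translate([211, 872, 0]) cube([33, 33, 425]);
translate([693, 872, 0]) cube([33, 33, 425]);
translate([211, 873, 465]) cube([515, 32, 329]);
translate([211, 449, 634]) cube([41, 424, 41]);
translate([685, 449, 634]) cube([41, 424, 41]);
translate([211, 449, 465]) cube([41, 41, 169]);
translate([685, 449, 465]) cube([41, 41, 169]);


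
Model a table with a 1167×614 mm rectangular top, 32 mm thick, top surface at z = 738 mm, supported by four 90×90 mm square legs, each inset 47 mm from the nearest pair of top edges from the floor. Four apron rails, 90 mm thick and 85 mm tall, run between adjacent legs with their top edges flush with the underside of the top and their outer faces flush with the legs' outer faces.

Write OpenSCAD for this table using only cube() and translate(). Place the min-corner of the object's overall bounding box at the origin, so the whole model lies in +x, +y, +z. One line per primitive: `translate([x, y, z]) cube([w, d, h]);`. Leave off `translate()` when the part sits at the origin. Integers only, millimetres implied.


translate([0, 0, 706]) cube([1167, 614, 32]);
translate([47, 47, 0]) cube([90, 90, 706]);
translate([1030, 47, 0]) cube([90, 90, 706]);
translate([47, 477, 0]) cube([90, 90, 706]);
translate([1030, 477, 0]) cube([90, 90, 706]);
translate([137, 47, 621]) cube([893, 90, 85]);
translate([137, 477, 621]) cube([893, 90, 85]);
translate([47, 137, 621]) cube([90, 340, 85]);
translate([1030, 137, 621]) cube([90, 340, 85]);


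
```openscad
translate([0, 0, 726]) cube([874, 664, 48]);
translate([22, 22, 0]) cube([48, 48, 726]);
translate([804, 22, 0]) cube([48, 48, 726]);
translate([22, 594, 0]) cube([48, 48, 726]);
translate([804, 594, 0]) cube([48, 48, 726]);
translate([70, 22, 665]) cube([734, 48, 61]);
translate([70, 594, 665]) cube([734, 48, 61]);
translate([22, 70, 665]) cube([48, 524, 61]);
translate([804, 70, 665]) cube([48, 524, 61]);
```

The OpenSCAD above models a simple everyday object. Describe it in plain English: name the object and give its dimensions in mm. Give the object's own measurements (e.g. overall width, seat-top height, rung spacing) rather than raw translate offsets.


A table: top 874 mm (x) × 664 mm (y), 48 mm thick, upper face at z = 774 mm, on four 48×48 mm square legs, each inset 22 mm from the nearest pair of top edges from z = 0 to the bottom of the top. Four apron rails, 48 mm thick and 61 mm tall, run between adjacent legs with their top edges flush with the underside of the top and their outer faces flush with the legs' outer faces.


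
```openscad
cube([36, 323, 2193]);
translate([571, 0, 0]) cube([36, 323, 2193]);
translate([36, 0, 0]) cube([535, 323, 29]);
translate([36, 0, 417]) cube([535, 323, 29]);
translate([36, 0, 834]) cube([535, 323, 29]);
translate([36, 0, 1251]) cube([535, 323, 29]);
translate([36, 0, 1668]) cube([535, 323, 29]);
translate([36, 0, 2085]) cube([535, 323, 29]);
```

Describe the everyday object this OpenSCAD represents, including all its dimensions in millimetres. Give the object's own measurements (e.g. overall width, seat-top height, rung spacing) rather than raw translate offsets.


An open bookshelf. Two side panels, each 36 mm thick, 323 mm deep and 2193 mm tall, stand 607 mm apart (outside-to-outside). Between them sit 6 shelves, each 29 mm thick and 323 mm deep, spanning the full gap between the sides. The bottom shelf rests on the floor (its underside at z = 0) and the clear gap between one shelf's top and the next shelf's underside is 388 mm.


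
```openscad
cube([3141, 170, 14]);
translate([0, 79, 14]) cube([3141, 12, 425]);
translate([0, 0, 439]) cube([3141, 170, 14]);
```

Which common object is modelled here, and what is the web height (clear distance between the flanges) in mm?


An I-beam. The web height is 425 mm.

Two wide flanges with a thin centred web — an I-beam. Overall 453 mm minus two 14 mm flanges gives a web of 453 − 2·14 = 425 mm.


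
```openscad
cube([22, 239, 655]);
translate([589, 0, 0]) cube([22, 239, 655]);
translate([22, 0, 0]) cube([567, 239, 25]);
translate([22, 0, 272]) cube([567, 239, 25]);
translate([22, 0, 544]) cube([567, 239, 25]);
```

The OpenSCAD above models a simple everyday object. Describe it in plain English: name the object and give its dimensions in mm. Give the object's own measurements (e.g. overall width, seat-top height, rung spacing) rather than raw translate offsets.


An open bookshelf. Two side panels, each 22 mm thick, 239 mm deep and 655 mm tall, stand 611 mm apart (outside-to-outside). Between them sit 3 shelves, each 25 mm thick and 239 mm deep, spanning the full gap between the sides. The bottom shelf rests on the floor (its underside at z = 0) and the clear gap between one shelf's top and the next shelf's underside is 247 mm.


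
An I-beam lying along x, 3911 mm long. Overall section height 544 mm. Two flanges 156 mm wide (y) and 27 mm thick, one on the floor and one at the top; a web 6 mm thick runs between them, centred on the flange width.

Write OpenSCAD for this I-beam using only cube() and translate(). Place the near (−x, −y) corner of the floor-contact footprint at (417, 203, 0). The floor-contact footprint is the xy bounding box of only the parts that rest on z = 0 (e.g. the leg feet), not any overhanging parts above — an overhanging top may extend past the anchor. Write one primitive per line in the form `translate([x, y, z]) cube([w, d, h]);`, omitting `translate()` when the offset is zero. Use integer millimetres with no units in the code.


translate([417, 203, 0]) cube([3911, 156, 27]);
translate([417, 278, 27]) cube([3911, 6, 490]);
translate([417, 203, 517]) cube([3911, 156, 27]);


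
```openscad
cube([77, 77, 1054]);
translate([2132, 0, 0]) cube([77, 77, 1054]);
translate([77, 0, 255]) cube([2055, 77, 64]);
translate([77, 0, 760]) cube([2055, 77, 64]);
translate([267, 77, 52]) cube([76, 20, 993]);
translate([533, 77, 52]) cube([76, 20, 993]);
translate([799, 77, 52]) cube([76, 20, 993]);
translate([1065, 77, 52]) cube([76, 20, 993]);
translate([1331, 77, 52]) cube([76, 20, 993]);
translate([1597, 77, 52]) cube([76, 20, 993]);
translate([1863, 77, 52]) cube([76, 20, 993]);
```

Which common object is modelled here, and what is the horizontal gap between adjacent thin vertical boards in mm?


A fence section. The picket gap is 190 mm.

Two posts, two rails, 7 pickets — a fence section. Span 2055 mm holds 7 pickets of 76 mm with 8 equal gaps: ⌊(2055 − 7·76) / 8⌋ = 190 mm.


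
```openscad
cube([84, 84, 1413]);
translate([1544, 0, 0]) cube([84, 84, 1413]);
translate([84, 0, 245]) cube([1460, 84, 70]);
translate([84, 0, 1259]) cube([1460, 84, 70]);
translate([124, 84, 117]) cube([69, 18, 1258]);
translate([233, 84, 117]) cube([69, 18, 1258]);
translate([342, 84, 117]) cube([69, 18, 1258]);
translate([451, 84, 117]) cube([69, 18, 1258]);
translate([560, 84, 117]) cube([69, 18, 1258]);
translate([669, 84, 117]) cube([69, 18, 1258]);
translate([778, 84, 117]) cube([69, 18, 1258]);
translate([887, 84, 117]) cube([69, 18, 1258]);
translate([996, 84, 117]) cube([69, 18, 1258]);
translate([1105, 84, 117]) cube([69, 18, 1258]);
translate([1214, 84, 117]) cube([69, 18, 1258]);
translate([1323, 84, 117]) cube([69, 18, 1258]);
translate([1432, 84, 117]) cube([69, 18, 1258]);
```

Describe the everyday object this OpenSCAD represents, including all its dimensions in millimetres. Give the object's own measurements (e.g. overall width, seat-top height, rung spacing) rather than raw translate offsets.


A fence section. Two 84×84 mm posts, 1413 mm tall, stand on the floor with a clear span of 1460 mm between their inner faces. Two horizontal rails of 84×70 mm section span the gap between the posts with their undersides at z = 245 mm and z = 1259 mm, flush with the posts' −y face. 13 pickets, each 69 mm wide, 18 mm thick and 1258 mm tall, are fixed to the +y face of the rails with their bottoms at z = 117 mm, spaced across the span with a 40 mm gap after the −x post and between neighbouring pickets, with 43 mm left before the +x post.
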